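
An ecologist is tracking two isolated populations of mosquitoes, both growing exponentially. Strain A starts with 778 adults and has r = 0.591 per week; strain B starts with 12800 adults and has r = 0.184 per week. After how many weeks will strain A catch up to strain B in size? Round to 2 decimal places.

Set 778·e^(0.591t) = 12800·e^(0.184t).
e^((0.591 − 0.184)t) = 12800/778 → e^(0.407·t) = 16.452.
0.407·t = ln(16.452) = 2.8005, so t = 2.8005/0.407 = 6.8808.

6.88 weeks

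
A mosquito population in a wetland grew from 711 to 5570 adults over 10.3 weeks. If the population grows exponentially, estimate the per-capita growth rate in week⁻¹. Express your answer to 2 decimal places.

0.20 per week

From N(t) = N₀·e^(rt): e^(r·10.3) = 5570/711 = 7.834.
r·10.3 = ln(7.834) = 2.0585, so r = 2.0585/10.3 = 0.19985.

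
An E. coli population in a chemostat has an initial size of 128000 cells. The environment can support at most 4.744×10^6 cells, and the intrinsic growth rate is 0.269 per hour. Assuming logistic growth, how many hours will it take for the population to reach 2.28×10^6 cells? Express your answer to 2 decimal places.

13.04 hours

A = (K − N₀)/N₀ = (4.744×10^6 − 128000)/128000 = 36.062.
Solve 4.744×10^6/(1 + 36.062·e^(−0.269t)) = 2.28×10^6: 1 + 36.062·e^(−0.269t) = 2.0807, so e^(−0.269t) = 0.0299675.
−0.269·t = ln(0.0299675) = -3.5076, so t = 3.5076/0.269 = 13.04.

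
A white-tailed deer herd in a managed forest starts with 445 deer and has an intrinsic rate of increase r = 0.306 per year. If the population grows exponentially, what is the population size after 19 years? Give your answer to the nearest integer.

149056 deer

N(t) = N₀·e^(rt) = 445 × e^(0.306×19) = 445 × e^5.814.
e^5.814 ≈ 334.96, so N ≈ 445 × 334.96 = 149056.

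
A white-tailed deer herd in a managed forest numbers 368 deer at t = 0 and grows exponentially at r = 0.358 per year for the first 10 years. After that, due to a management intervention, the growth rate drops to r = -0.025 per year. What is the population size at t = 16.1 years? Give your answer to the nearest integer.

Phase 1: N(10) = 368·e^(0.358×10) = 368·e^3.58 = 13201.5.
Phase 2 runs for 16.1 − 10 = 6.1 years at r = -0.025.
N(16.1) = 13201.5·e^(-0.025×6.1) = 13201.5·e^-0.1525 = 11334.2.

11334 deer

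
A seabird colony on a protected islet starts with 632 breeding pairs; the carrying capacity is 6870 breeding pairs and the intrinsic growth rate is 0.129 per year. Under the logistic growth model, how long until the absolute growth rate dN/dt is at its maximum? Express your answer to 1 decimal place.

Logistic growth is fastest at N = K/2 = 3435.
A = (K − N₀)/N₀ = 9.8703. Set K/(1 + A·e^(−rt)) = K/2 → A·e^(−rt) = 1.
e^(−0.129t) = 1/9.8703 = 0.101315, so t = ln(9.8703)/0.129 = 2.2895/0.129 = 17.748.

17.7 years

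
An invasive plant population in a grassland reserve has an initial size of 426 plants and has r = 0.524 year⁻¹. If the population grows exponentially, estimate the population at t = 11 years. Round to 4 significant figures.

135700 plants

N(t) = N₀·e^(rt) = 426 × e^(0.524×11) = 426 × e^5.764.
e^5.764 ≈ 318.62, so N ≈ 426 × 318.62 = 135732.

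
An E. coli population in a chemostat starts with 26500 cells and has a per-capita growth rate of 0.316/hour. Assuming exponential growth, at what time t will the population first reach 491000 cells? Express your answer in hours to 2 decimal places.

Set N₀·e^(rt) = 491000: e^(0.316·t) = 491000/26500 = 18.528.
0.316·t = ln(18.528) = 2.9193, so t = 2.9193/0.316 = 9.2383.

9.24 hours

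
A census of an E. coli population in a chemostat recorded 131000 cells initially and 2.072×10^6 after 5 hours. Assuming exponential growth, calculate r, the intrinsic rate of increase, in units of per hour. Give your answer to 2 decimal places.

0.55 per hour

From N(t) = N₀·e^(rt): e^(r·5) = 2.072×10^6/131000 = 15.817.
r·5 = ln(15.817) = 2.7611, so r = 2.7611/5 = 0.55221.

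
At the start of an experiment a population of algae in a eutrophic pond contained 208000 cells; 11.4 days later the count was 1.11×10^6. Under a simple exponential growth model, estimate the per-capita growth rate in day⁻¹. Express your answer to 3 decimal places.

From N(t) = N₀·e^(rt): e^(r·11.4) = 1.11×10^6/208000 = 5.3365.
r·11.4 = ln(5.3365) = 1.6746, so r = 1.6746/11.4 = 0.14689.

0.147 per day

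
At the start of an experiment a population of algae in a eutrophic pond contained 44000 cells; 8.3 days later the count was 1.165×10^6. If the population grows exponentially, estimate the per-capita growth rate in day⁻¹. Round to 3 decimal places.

From N(t) = N₀·e^(rt): e^(r·8.3) = 1.165×10^6/44000 = 26.477.
r·8.3 = ln(26.477) = 3.2763, so r = 3.2763/8.3 = 0.39473.

0.395 per day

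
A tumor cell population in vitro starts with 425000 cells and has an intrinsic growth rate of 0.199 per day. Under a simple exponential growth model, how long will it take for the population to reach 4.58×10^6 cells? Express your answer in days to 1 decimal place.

Set N₀·e^(rt) = 4.58×10^6: e^(0.199·t) = 4.58×10^6/425000 = 10.776.
0.199·t = ln(10.776) = 2.3774, so t = 2.3774/0.199 = 11.947.

11.9 days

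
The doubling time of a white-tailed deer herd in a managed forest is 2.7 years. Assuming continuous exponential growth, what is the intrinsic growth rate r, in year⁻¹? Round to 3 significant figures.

r = ln(2)/t_d = 0.6931/2.7 = 0.25672.

0.257 per year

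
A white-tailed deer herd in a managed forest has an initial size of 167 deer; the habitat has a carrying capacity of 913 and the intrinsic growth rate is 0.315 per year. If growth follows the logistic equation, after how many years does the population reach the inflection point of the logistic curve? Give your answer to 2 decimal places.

4.75 years

Logistic growth is fastest at N = K/2 = 456.5.
A = (K − N₀)/N₀ = 4.4671. Set K/(1 + A·e^(−rt)) = K/2 → A·e^(−rt) = 1.
e^(−0.315t) = 1/4.4671 = 0.223861, so t = ln(4.4671)/0.315 = 1.4967/0.315 = 4.7515.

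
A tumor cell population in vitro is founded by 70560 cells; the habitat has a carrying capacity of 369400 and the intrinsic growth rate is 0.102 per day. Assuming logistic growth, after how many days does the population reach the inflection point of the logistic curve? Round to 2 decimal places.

Logistic growth is fastest at N = K/2 = 184700.
A = (K − N₀)/N₀ = 4.2353. Set K/(1 + A·e^(−rt)) = K/2 → A·e^(−rt) = 1.
e^(−0.102t) = 1/4.2353 = 0.236113, so t = ln(4.2353)/0.102 = 1.4434/0.102 = 14.151.

14.15 days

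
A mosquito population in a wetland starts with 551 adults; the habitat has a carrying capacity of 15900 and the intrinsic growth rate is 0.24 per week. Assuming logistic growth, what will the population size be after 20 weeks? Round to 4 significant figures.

A = (K − N₀)/N₀ = (15900 − 551)/551 = 27.857.
N(t) = K/(1 + A·e^(−rt)) = 15900/(1 + 27.857×e^(−0.24×20)).
e^(−4.8) = 0.0082297; denominator = 1 + 27.857×0.0082297 = 1.2293.
N = 15900/1.2293 = 12934.7.

12930 adults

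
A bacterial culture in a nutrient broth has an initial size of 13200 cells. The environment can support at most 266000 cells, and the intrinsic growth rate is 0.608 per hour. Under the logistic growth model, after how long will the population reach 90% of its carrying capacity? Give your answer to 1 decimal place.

A = (K − N₀)/N₀ = (266000 − 13200)/13200 = 19.152.
Solve 266000/(1 + 19.152·e^(−0.608t)) = 239400: 1 + 19.152·e^(−0.608t) = 1.1111, so e^(−0.608t) = 0.00580169.
−0.608·t = ln(0.00580169) = -5.1496, so t = 5.1496/0.608 = 8.4697.

8.5 hours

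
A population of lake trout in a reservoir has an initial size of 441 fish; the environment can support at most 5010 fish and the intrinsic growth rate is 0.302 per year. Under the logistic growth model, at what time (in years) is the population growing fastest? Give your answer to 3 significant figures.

7.74 years

Logistic growth is fastest at N = K/2 = 2505.
A = (K − N₀)/N₀ = 10.361. Set K/(1 + A·e^(−rt)) = K/2 → A·e^(−rt) = 1.
e^(−0.302t) = 1/10.361 = 0.09652, so t = ln(10.361)/0.302 = 2.338/0.302 = 7.7417.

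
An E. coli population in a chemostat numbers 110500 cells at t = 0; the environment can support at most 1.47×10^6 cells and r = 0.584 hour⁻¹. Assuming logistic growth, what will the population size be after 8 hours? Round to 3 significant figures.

A = (K − N₀)/N₀ = (1.47×10^6 − 110500)/110500 = 12.303.
N(t) = K/(1 + A·e^(−rt)) = 1.47×10^6/(1 + 12.303×e^(−0.584×8)).
e^(−4.672) = 0.0093535; denominator = 1 + 12.303×0.0093535 = 1.1151.
N = 1.47×10^6/1.1151 = 1.318293×10^6.

1320000 cells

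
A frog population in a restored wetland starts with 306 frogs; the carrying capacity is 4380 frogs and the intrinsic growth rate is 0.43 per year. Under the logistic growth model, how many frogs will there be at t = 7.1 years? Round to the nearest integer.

2689 frogs

A = (K − N₀)/N₀ = (4380 − 306)/306 = 13.314.
N(t) = K/(1 + A·e^(−rt)) = 4380/(1 + 13.314×e^(−0.43×7.1)).
e^(−3.053) = 0.047217; denominator = 1 + 13.314×0.047217 = 1.6286.
N = 4380/1.6286 = 2689.37.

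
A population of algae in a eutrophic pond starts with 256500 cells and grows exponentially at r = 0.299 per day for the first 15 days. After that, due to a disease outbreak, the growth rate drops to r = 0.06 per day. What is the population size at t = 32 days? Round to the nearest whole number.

Phase 1: N(15) = 256500·e^(0.299×15) = 256500·e^4.485 = 2.274564×10^7.
Phase 2 runs for 32 − 15 = 17 days at r = 0.06.
N(32) = 2.274564×10^7·e^(0.06×17) = 2.274564×10^7·e^1.02 = 6.307808×10^7.

63078084 cells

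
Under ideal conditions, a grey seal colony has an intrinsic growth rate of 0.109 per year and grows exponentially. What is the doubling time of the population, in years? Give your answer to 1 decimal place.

Doubling time t_d = ln(2)/r = 0.6931/0.109 = 6.3591.

6.4 years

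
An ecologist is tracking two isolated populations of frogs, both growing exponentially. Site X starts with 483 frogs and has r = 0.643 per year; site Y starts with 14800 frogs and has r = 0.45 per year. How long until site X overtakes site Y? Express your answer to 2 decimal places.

17.73 years

Set 483·e^(0.643t) = 14800·e^(0.45t).
e^((0.643 − 0.45)t) = 14800/483 → e^(0.193·t) = 30.642.
0.193·t = ln(30.642) = 3.4224, so t = 3.4224/0.193 = 17.732.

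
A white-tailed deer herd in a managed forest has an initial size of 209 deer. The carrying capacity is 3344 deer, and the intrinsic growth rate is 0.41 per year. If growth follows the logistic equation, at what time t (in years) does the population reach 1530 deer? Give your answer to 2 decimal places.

A = (K − N₀)/N₀ = (3344 − 209)/209 = 15.
Solve 3344/(1 + 15·e^(−0.41t)) = 1530: 1 + 15·e^(−0.41t) = 2.1856, so e^(−0.41t) = 0.0790414.
−0.41·t = ln(0.0790414) = -2.5378, so t = 2.5378/0.41 = 6.1897.

6.19 years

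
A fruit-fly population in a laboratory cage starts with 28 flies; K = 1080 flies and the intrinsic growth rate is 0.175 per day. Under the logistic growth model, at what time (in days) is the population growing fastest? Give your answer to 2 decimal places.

Logistic growth is fastest at N = K/2 = 540.
A = (K − N₀)/N₀ = 37.571. Set K/(1 + A·e^(−rt)) = K/2 → A·e^(−rt) = 1.
e^(−0.175t) = 1/37.571 = 0.026616, so t = ln(37.571)/0.175 = 3.6262/0.175 = 20.721.

20.72 days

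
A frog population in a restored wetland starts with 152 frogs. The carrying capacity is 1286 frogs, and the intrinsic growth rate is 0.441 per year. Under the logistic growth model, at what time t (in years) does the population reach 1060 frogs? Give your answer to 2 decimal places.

A = (K − N₀)/N₀ = (1286 − 152)/152 = 7.4605.
Solve 1286/(1 + 7.4605·e^(−0.441t)) = 1060: 1 + 7.4605·e^(−0.441t) = 1.2132, so e^(−0.441t) = 0.0285781.
−0.441·t = ln(0.0285781) = -3.5551, so t = 3.5551/0.441 = 8.0615.

8.06 years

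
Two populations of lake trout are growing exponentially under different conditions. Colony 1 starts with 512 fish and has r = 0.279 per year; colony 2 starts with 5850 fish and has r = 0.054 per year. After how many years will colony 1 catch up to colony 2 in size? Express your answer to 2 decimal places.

10.83 years

Set 512·e^(0.279t) = 5850·e^(0.054t).
e^((0.279 − 0.054)t) = 5850/512 → e^(0.225·t) = 11.426.
0.225·t = ln(11.426) = 2.4359, so t = 2.4359/0.225 = 10.826.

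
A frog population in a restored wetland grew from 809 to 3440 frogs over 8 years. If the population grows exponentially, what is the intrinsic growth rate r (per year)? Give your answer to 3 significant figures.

0.181 per year

From N(t) = N₀·e^(rt): e^(r·8) = 3440/809 = 4.2522.
r·8 = ln(4.2522) = 1.4474, so r = 1.4474/8 = 0.18093.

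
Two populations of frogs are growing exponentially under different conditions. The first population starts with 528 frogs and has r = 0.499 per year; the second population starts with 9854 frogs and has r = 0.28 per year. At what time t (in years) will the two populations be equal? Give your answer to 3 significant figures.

Set 528·e^(0.499t) = 9854·e^(0.28t).
e^((0.499 − 0.28)t) = 9854/528 → e^(0.219·t) = 18.663.
0.219·t = ln(18.663) = 2.9265, so t = 2.9265/0.219 = 13.363.

13.4 years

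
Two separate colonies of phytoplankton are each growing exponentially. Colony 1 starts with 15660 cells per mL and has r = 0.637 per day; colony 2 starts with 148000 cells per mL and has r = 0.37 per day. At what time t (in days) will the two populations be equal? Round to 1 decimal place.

Set 15660·e^(0.637t) = 148000·e^(0.37t).
e^((0.637 − 0.37)t) = 148000/15660 → e^(0.267·t) = 9.4508.
0.267·t = ln(9.4508) = 2.2461, so t = 2.2461/0.267 = 8.4124.

8.4 days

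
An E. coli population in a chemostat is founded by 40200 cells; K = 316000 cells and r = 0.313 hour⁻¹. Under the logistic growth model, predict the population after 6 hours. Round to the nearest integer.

154224 cells

A = (K − N₀)/N₀ = (316000 − 40200)/40200 = 6.8607.
N(t) = K/(1 + A·e^(−rt)) = 316000/(1 + 6.8607×e^(−0.313×6)).
e^(−1.878) = 0.1529; denominator = 1 + 6.8607×0.1529 = 2.049.
N = 316000/2.049 = 154224.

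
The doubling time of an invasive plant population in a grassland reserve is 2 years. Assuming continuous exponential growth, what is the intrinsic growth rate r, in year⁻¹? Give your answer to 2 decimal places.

r = ln(2)/t_d = 0.6931/2 = 0.34657.

0.35 per year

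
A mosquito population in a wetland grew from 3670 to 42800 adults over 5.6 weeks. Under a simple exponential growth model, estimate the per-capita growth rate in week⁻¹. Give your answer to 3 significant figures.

0.439 per week

From N(t) = N₀·e^(rt): e^(r·5.6) = 42800/3670 = 11.662.
r·5.6 = ln(11.662) = 2.4563, so r = 2.4563/5.6 = 0.43863.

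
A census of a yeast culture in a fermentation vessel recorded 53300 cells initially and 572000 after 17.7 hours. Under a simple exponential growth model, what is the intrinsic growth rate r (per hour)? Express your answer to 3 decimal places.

0.134 per hour

From N(t) = N₀·e^(rt): e^(r·17.7) = 572000/53300 = 10.732.
r·17.7 = ln(10.732) = 2.3732, so r = 2.3732/17.7 = 0.13408.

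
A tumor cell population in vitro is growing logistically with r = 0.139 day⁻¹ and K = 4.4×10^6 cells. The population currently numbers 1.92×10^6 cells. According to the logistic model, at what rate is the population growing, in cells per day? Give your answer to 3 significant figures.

150000 cells per day

dN/dt = rN(1 − N/K) = 0.139 × 1.92×10^6 × (1 − 1.92×10^6/4.4×10^6).
1 − 1.92×10^6/4.4×10^6 = 0.56364; dN/dt = 0.139 × 1.92×10^6 × 0.56364 = 1.50423×10^5.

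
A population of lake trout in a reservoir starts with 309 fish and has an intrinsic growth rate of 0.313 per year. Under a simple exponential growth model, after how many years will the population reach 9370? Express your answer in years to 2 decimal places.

Set N₀·e^(rt) = 9370: e^(0.313·t) = 9370/309 = 30.324.
0.313·t = ln(30.324) = 3.4119, so t = 3.4119/0.313 = 10.901.

10.90 years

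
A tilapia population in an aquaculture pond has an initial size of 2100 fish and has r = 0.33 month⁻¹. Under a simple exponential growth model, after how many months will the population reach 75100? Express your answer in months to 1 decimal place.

Set N₀·e^(rt) = 75100: e^(0.33·t) = 75100/2100 = 35.762.
0.33·t = ln(35.762) = 3.5769, so t = 3.5769/0.33 = 10.839.

10.8 months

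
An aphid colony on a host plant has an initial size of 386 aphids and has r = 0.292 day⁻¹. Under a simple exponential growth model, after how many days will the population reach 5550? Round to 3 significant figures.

9.13 days

Set N₀·e^(rt) = 5550: e^(0.292·t) = 5550/386 = 14.378.
0.292·t = ln(14.378) = 2.6657, so t = 2.6657/0.292 = 9.1292.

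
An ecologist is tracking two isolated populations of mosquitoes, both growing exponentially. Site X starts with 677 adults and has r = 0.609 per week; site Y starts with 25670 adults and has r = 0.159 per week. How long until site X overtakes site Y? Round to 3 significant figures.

8.08 weeks

Set 677·e^(0.609t) = 25670·e^(0.159t).
e^((0.609 − 0.159)t) = 25670/677 → e^(0.45·t) = 37.917.
0.45·t = ln(37.917) = 3.6354, so t = 3.6354/0.45 = 8.0787.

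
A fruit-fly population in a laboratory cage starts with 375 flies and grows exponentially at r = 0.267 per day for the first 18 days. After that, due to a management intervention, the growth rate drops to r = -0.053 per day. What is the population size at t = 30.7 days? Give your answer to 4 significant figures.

23380 flies

Phase 1: N(18) = 375·e^(0.267×18) = 375·e^4.806 = 45840.6.
Phase 2 runs for 30.7 − 18 = 12.7 days at r = -0.053.
N(30.7) = 45840.6·e^(-0.053×12.7) = 45840.6·e^-0.6731 = 23384.4.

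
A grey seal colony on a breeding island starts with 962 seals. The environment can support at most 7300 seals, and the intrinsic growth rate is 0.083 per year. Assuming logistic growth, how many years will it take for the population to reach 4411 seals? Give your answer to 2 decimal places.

A = (K − N₀)/N₀ = (7300 − 962)/962 = 6.5884.
Solve 7300/(1 + 6.5884·e^(−0.083t)) = 4411: 1 + 6.5884·e^(−0.083t) = 1.655, so e^(−0.083t) = 0.0994107.
−0.083·t = ln(0.0994107) = -2.3085, so t = 2.3085/0.083 = 27.813.

27.81 years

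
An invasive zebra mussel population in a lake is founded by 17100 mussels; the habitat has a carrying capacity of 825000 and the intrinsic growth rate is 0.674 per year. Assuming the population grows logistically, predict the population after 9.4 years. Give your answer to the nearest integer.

761265 mussels

A = (K − N₀)/N₀ = (825000 − 17100)/17100 = 47.246.
N(t) = K/(1 + A·e^(−rt)) = 825000/(1 + 47.246×e^(−0.674×9.4)).
e^(−6.336) = 0.0017721; denominator = 1 + 47.246×0.0017721 = 1.0837.
N = 825000/1.0837 = 761265.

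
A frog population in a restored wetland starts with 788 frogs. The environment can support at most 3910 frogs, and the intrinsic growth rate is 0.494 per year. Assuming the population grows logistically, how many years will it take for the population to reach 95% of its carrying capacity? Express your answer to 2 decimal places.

8.75 years

A = (K − N₀)/N₀ = (3910 − 788)/788 = 3.9619.
Solve 3910/(1 + 3.9619·e^(−0.494t)) = 3714.5: 1 + 3.9619·e^(−0.494t) = 1.0526, so e^(−0.494t) = 0.0132843.
−0.494·t = ln(0.0132843) = -4.3212, so t = 4.3212/0.494 = 8.7473.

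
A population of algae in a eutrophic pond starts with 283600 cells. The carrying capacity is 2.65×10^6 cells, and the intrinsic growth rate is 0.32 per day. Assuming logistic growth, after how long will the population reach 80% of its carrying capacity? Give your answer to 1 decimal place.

A = (K − N₀)/N₀ = (2.65×10^6 − 283600)/283600 = 8.3441.
Solve 2.65×10^6/(1 + 8.3441·e^(−0.32t)) = 2.12×10^6: 1 + 8.3441·e^(−0.32t) = 1.25, so e^(−0.32t) = 0.0299611.
−0.32·t = ln(0.0299611) = -3.5079, so t = 3.5079/0.32 = 10.962.

11.0 days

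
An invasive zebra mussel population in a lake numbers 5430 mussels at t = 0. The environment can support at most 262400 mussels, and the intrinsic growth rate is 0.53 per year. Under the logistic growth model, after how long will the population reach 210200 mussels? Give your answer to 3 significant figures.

A = (K − N₀)/N₀ = (262400 − 5430)/5430 = 47.324.
Solve 262400/(1 + 47.324·e^(−0.53t)) = 210200: 1 + 47.324·e^(−0.53t) = 1.2483, so e^(−0.53t) = 0.00524753.
−0.53·t = ln(0.00524753) = -5.25, so t = 5.25/0.53 = 9.9057.

9.91 years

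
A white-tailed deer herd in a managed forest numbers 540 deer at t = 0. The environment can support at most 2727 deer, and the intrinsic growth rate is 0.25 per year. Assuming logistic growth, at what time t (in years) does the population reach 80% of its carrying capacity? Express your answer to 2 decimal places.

11.14 years

A = (K − N₀)/N₀ = (2727 − 540)/540 = 4.05.
Solve 2727/(1 + 4.05·e^(−0.25t)) = 2181.6: 1 + 4.05·e^(−0.25t) = 1.25, so e^(−0.25t) = 0.0617284.
−0.25·t = ln(0.0617284) = -2.785, so t = 2.785/0.25 = 11.14.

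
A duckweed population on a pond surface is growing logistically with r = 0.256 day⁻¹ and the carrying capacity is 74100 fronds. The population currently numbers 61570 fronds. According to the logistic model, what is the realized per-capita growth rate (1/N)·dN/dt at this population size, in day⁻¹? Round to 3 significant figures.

(1/N)·dN/dt = r(1 − N/K) = 0.256 × (1 − 61570/74100).
= 0.256 × 0.1691 = 0.043289.

0.0433 per day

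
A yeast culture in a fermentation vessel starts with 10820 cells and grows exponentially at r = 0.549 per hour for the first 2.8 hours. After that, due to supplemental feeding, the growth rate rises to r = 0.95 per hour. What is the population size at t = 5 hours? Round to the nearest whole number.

Phase 1: N(2.8) = 10820·e^(0.549×2.8) = 10820·e^1.537 = 50329.7.
Phase 2 runs for 5 − 2.8 = 2.2 hours at r = 0.95.
N(5) = 50329.7·e^(0.95×2.2) = 50329.7·e^2.09 = 406912.

406912 cells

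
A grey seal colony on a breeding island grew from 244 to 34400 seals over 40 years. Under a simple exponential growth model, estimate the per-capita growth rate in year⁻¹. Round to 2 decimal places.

0.12 per year

From N(t) = N₀·e^(rt): e^(r·40) = 34400/244 = 140.98.
r·40 = ln(140.98) = 4.9486, so r = 4.9486/40 = 0.12372.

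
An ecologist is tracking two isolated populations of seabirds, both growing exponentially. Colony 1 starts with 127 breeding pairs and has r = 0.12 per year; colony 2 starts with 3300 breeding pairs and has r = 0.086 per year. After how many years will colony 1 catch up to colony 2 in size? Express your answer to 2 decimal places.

95.81 years

Set 127·e^(0.12t) = 3300·e^(0.086t).
e^((0.12 − 0.086)t) = 3300/127 → e^(0.034·t) = 25.984.
0.034·t = ln(25.984) = 3.2575, so t = 3.2575/0.034 = 95.809.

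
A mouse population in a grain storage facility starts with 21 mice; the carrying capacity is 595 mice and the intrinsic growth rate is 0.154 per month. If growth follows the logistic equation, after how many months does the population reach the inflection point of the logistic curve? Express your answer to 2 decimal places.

21.48 months

Logistic growth is fastest at N = K/2 = 297.5.
A = (K − N₀)/N₀ = 27.333. Set K/(1 + A·e^(−rt)) = K/2 → A·e^(−rt) = 1.
e^(−0.154t) = 1/27.333 = 0.0365854, so t = ln(27.333)/0.154 = 3.3081/0.154 = 21.481.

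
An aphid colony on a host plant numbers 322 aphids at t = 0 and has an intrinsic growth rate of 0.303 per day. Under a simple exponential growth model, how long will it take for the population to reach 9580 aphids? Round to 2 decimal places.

11.20 days

Set N₀·e^(rt) = 9580: e^(0.303·t) = 9580/322 = 29.752.
0.303·t = ln(29.752) = 3.3929, so t = 3.3929/0.303 = 11.198.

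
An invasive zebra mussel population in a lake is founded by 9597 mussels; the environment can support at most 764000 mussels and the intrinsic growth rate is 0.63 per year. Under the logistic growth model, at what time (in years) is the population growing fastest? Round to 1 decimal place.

6.9 years

Logistic growth is fastest at N = K/2 = 382000.
A = (K − N₀)/N₀ = 78.608. Set K/(1 + A·e^(−rt)) = K/2 → A·e^(−rt) = 1.
e^(−0.63t) = 1/78.608 = 0.0127213, so t = ln(78.608)/0.63 = 4.3645/0.63 = 6.9277.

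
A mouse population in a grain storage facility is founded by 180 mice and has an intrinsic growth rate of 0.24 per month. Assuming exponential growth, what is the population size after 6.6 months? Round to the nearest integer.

877 mice

N(t) = N₀·e^(rt) = 180 × e^(0.24×6.6) = 180 × e^1.584.
e^1.584 ≈ 4.8744, so N ≈ 180 × 4.8744 = 877.395.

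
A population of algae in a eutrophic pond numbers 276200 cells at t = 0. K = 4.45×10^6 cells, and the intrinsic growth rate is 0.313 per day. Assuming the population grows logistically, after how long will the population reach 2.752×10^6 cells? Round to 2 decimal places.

A = (K − N₀)/N₀ = (4.45×10^6 − 276200)/276200 = 15.112.
Solve 4.45×10^6/(1 + 15.112·e^(−0.313t)) = 2.752×10^6: 1 + 15.112·e^(−0.313t) = 1.617, so e^(−0.313t) = 0.0408302.
−0.313·t = ln(0.0408302) = -3.1983, so t = 3.1983/0.313 = 10.218.

10.22 days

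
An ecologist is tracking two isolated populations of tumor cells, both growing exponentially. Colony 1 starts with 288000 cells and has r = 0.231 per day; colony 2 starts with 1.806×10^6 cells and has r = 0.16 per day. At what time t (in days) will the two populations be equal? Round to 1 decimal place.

Set 288000·e^(0.231t) = 1.806×10^6·e^(0.16t).
e^((0.231 − 0.16)t) = 1.806×10^6/288000 → e^(0.071·t) = 6.2708.
0.071·t = ln(6.2708) = 1.8359, so t = 1.8359/0.071 = 25.858.

25.9 days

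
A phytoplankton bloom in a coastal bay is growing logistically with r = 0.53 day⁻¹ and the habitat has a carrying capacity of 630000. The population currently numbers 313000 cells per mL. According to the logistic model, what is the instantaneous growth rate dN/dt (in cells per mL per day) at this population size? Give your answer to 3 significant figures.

83500 cells per mL per day

dN/dt = rN(1 − N/K) = 0.53 × 313000 × (1 − 313000/630000).
1 − 313000/630000 = 0.50317; dN/dt = 0.53 × 313000 × 0.50317 = 83472.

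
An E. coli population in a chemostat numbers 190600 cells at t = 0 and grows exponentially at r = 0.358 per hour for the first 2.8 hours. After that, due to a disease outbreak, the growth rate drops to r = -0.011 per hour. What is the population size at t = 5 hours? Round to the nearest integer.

Phase 1: N(2.8) = 190600·e^(0.358×2.8) = 190600·e^1.002 = 519349.
Phase 2 runs for 5 − 2.8 = 2.2 hours at r = -0.011.
N(5) = 519349·e^(-0.011×2.2) = 519349·e^-0.0242 = 506932.

506932 cells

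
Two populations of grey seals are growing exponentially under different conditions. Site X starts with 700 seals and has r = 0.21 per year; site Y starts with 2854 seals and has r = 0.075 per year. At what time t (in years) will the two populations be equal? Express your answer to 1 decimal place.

10.4 years

Set 700·e^(0.21t) = 2854·e^(0.075t).
e^((0.21 − 0.075)t) = 2854/700 → e^(0.135·t) = 4.0771.
0.135·t = ln(4.0771) = 1.4054, so t = 1.4054/0.135 = 10.41.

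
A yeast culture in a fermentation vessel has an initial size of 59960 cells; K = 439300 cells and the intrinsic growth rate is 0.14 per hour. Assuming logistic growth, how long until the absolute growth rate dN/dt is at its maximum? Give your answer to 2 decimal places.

Logistic growth is fastest at N = K/2 = 219650.
A = (K − N₀)/N₀ = 6.3266. Set K/(1 + A·e^(−rt)) = K/2 → A·e^(−rt) = 1.
e^(−0.14t) = 1/6.3266 = 0.158064, so t = ln(6.3266)/0.14 = 1.8448/0.14 = 13.177.

13.18 hours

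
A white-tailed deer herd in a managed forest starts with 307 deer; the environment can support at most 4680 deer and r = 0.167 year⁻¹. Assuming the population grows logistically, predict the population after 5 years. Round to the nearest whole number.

A = (K − N₀)/N₀ = (4680 − 307)/307 = 14.244.
N(t) = K/(1 + A·e^(−rt)) = 4680/(1 + 14.244×e^(−0.167×5)).
e^(−0.835) = 0.43387; denominator = 1 + 14.244×0.43387 = 7.1802.
N = 4680/7.1802 = 651.789.

652 deer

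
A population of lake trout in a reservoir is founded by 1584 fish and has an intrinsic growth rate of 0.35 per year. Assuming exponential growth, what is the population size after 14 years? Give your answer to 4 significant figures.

N(t) = N₀·e^(rt) = 1584 × e^(0.35×14) = 1584 × e^4.9.
e^4.9 ≈ 134.29, so N ≈ 1584 × 134.29 = 212715.

212700 fish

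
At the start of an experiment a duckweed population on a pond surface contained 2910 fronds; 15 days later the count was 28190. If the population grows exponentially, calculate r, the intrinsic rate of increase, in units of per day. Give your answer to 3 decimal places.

0.151 per day

From N(t) = N₀·e^(rt): e^(r·15) = 28190/2910 = 9.6873.
r·15 = ln(9.6873) = 2.2708, so r = 2.2708/15 = 0.15139.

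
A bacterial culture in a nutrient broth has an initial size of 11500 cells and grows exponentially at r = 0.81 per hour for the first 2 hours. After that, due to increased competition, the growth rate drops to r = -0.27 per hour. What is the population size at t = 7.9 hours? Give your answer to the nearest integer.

Phase 1: N(2) = 11500·e^(0.81×2) = 11500·e^1.62 = 58110.5.
Phase 2 runs for 7.9 − 2 = 5.9 hours at r = -0.27.
N(7.9) = 58110.5·e^(-0.27×5.9) = 58110.5·e^-1.593 = 11814.7.

11815 cells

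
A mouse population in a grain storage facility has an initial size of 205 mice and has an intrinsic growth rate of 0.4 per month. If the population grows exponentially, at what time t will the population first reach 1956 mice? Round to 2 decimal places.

Set N₀·e^(rt) = 1956: e^(0.4·t) = 1956/205 = 9.5415.
0.4·t = ln(9.5415) = 2.2556, so t = 2.2556/0.4 = 5.6391.

5.64 months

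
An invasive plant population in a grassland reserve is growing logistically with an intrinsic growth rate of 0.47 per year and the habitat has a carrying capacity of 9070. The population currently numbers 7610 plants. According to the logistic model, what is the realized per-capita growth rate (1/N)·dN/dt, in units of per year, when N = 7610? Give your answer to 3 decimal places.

0.076 per year

(1/N)·dN/dt = r(1 − N/K) = 0.47 × (1 − 7610/9070).
= 0.47 × 0.16097 = 0.075656.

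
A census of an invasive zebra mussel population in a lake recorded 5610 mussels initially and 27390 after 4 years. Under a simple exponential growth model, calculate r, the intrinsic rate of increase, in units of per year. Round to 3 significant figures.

0.396 per year

From N(t) = N₀·e^(rt): e^(r·4) = 27390/5610 = 4.8824.
r·4 = ln(4.8824) = 1.5856, so r = 1.5856/4 = 0.39641.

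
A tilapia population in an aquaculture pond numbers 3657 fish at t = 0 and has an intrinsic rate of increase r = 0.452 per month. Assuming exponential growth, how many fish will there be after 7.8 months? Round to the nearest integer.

124243 fish

N(t) = N₀·e^(rt) = 3657 × e^(0.452×7.8) = 3657 × e^3.526.
e^3.526 ≈ 33.974, so N ≈ 3657 × 33.974 = 124243.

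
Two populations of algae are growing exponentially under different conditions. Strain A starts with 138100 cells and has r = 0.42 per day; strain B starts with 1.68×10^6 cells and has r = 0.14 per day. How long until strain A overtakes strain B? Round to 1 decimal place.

8.9 days

Set 138100·e^(0.42t) = 1.68×10^6·e^(0.14t).
e^((0.42 − 0.14)t) = 1.68×10^6/138100 → e^(0.28·t) = 12.165.
0.28·t = ln(12.165) = 2.4986, so t = 2.4986/0.28 = 8.9235.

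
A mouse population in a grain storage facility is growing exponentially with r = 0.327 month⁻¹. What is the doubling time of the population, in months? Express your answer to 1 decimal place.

2.1 months

Doubling time t_d = ln(2)/r = 0.6931/0.327 = 2.1197.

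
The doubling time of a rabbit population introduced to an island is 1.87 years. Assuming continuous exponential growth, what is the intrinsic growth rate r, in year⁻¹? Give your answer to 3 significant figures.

r = ln(2)/t_d = 0.6931/1.87 = 0.37067.

0.371 per year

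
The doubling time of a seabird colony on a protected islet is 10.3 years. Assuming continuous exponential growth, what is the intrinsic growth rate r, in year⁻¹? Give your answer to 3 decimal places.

r = ln(2)/t_d = 0.6931/10.3 = 0.067296.

0.067 per year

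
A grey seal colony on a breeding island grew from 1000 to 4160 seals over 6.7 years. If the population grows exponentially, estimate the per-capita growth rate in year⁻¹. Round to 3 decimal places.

0.213 per year

From N(t) = N₀·e^(rt): e^(r·6.7) = 4160/1000 = 4.16.
r·6.7 = ln(4.16) = 1.4255, so r = 1.4255/6.7 = 0.21276.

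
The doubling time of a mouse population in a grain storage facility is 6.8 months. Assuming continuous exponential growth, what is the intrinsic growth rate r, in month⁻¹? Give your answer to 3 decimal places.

0.102 per month

r = ln(2)/t_d = 0.6931/6.8 = 0.10193.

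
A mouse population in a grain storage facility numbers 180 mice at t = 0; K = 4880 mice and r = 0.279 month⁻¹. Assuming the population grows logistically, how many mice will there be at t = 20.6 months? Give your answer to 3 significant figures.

4500 mice

A = (K − N₀)/N₀ = (4880 − 180)/180 = 26.111.
N(t) = K/(1 + A·e^(−rt)) = 4880/(1 + 26.111×e^(−0.279×20.6)).
e^(−5.747) = 0.0031911; denominator = 1 + 26.111×0.0031911 = 1.0833.
N = 4880/1.0833 = 4504.66.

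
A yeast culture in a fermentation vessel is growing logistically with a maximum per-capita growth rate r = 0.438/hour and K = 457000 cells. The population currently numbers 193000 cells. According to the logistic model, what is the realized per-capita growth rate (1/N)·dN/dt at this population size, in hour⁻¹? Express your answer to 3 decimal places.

(1/N)·dN/dt = r(1 − N/K) = 0.438 × (1 − 193000/457000).
= 0.438 × 0.57768 = 0.25302.

0.253 per hour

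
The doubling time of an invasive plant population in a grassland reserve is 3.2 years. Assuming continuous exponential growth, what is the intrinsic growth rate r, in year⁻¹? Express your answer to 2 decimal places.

0.22 per year

r = ln(2)/t_d = 0.6931/3.2 = 0.21661.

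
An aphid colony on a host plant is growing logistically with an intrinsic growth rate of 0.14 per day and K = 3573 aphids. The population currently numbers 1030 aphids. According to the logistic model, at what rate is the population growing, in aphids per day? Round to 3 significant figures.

103 aphids per day

dN/dt = rN(1 − N/K) = 0.14 × 1030 × (1 − 1030/3573).
1 − 1030/3573 = 0.71173; dN/dt = 0.14 × 1030 × 0.71173 = 102.63.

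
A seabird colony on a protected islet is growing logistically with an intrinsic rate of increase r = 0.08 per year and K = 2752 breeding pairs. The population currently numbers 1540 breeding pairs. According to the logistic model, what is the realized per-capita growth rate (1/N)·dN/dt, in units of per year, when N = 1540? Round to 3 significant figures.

(1/N)·dN/dt = r(1 − N/K) = 0.08 × (1 − 1540/2752).
= 0.08 × 0.44041 = 0.035233.

0.0352 per year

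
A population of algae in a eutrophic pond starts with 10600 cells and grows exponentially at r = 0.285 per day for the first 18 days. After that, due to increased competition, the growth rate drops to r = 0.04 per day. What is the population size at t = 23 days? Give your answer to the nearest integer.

Phase 1: N(18) = 10600·e^(0.285×18) = 10600·e^5.13 = 1.791581×10^6.
Phase 2 runs for 23 − 18 = 5 days at r = 0.04.
N(23) = 1.791581×10^6·e^(0.04×5) = 1.791581×10^6·e^0.2 = 2.188243×10^6.

2188243 cells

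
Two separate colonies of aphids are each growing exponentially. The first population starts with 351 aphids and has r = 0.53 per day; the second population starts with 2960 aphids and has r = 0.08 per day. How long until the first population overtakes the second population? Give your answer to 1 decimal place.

Set 351·e^(0.53t) = 2960·e^(0.08t).
e^((0.53 − 0.08)t) = 2960/351 → e^(0.45·t) = 8.433.
0.45·t = ln(8.433) = 2.1322, so t = 2.1322/0.45 = 4.7381.

4.7 days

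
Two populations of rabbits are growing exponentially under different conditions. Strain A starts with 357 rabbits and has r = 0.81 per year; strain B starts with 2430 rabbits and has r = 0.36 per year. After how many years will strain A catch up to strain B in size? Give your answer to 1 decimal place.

4.3 years

Set 357·e^(0.81t) = 2430·e^(0.36t).
e^((0.81 − 0.36)t) = 2430/357 → e^(0.45·t) = 6.8067.
0.45·t = ln(6.8067) = 1.9179, so t = 1.9179/0.45 = 4.262.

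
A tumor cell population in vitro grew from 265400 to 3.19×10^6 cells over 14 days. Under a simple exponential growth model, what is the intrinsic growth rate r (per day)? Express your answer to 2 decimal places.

0.18 per day

From N(t) = N₀·e^(rt): e^(r·14) = 3.19×10^6/265400 = 12.02.
r·14 = ln(12.02) = 2.4865, so r = 2.4865/14 = 0.17761.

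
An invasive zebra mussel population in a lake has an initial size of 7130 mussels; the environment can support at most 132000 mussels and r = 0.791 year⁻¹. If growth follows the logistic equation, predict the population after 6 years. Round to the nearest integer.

114571 mussels

A = (K − N₀)/N₀ = (132000 − 7130)/7130 = 17.513.
N(t) = K/(1 + A·e^(−rt)) = 132000/(1 + 17.513×e^(−0.791×6)).
e^(−4.746) = 0.0086864; denominator = 1 + 17.513×0.0086864 = 1.1521.
N = 132000/1.1521 = 114571.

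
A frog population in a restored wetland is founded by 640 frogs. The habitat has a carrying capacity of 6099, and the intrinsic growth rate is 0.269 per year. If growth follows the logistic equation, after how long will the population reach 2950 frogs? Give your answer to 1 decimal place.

A = (K − N₀)/N₀ = (6099 − 640)/640 = 8.5297.
Solve 6099/(1 + 8.5297·e^(−0.269t)) = 2950: 1 + 8.5297·e^(−0.269t) = 2.0675, so e^(−0.269t) = 0.125146.
−0.269·t = ln(0.125146) = -2.0783, so t = 2.0783/0.269 = 7.7259.

7.7 years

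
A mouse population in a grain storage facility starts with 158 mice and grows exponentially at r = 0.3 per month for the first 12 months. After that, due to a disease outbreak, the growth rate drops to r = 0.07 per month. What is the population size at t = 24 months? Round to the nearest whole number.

13394 mice

Phase 1: N(12) = 158·e^(0.3×12) = 158·e^3.6 = 5782.52.
Phase 2 runs for 24 − 12 = 12 months at r = 0.07.
N(24) = 5782.52·e^(0.07×12) = 5782.52·e^0.84 = 13394.4.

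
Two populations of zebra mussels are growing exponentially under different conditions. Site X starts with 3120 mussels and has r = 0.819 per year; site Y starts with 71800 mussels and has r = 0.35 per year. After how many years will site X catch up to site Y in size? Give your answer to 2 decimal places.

Set 3120·e^(0.819t) = 71800·e^(0.35t).
e^((0.819 − 0.35)t) = 71800/3120 → e^(0.469·t) = 23.013.
0.469·t = ln(23.013) = 3.1361, so t = 3.1361/0.469 = 6.6867.

6.69 years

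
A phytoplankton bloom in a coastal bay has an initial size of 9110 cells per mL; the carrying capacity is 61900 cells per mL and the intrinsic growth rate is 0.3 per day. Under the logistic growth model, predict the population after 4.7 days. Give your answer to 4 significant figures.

25630 cells per mL

A = (K − N₀)/N₀ = (61900 − 9110)/9110 = 5.7947.
N(t) = K/(1 + A·e^(−rt)) = 61900/(1 + 5.7947×e^(−0.3×4.7)).
e^(−1.41) = 0.24414; denominator = 1 + 5.7947×0.24414 = 2.4147.
N = 61900/2.4147 = 25634.2.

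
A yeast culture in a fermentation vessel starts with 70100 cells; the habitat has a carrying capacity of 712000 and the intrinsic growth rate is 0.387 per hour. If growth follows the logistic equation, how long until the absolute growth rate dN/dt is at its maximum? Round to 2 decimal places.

5.72 hours

Logistic growth is fastest at N = K/2 = 356000.
A = (K − N₀)/N₀ = 9.1569. Set K/(1 + A·e^(−rt)) = K/2 → A·e^(−rt) = 1.
e^(−0.387t) = 1/9.1569 = 0.109207, so t = ln(9.1569)/0.387 = 2.2145/0.387 = 5.7222.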